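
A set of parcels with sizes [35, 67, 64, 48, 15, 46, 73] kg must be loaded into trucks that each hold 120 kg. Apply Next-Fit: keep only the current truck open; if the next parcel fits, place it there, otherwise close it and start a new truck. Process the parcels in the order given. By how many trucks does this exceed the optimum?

1

Next-Fit: [35,67] [64,48] [15,46] [73] → 4 trucks.
Total size 348 kg; any packing needs at least ⌈348/120⌉ = 3 trucks.
An optimal packing achieves that bound: [73,46] [67,48] [64,35,15] → 3 trucks.
Excess: 4 − 3 = 1.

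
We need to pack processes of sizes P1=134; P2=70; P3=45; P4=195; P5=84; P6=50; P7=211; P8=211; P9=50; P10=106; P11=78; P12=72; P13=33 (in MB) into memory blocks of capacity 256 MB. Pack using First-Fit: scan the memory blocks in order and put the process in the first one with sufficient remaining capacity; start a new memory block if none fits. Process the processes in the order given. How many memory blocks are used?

6 memory blocks

Put P1 (134 MB) in memory block 1; 122 MB remain.
Put P2 (70 MB) in memory block 1; 52 MB remain.
Put P3 (45 MB) in memory block 1; 7 MB remain.
Put P4 (195 MB) in memory block 2; 61 MB remain.
Put P5 (84 MB) in memory block 3; 172 MB remain.
Put P6 (50 MB) in memory block 2; 11 MB remain.
Put P7 (211 MB) in memory block 4; 45 MB remain.
Put P8 (211 MB) in memory block 5; 45 MB remain.
Put P9 (50 MB) in memory block 3; 122 MB remain.
Put P10 (106 MB) in memory block 3; 16 MB remain.
Put P11 (78 MB) in memory block 6; 178 MB remain.
Put P12 (72 MB) in memory block 6; 106 MB remain.
Put P13 (33 MB) in memory block 4; 12 MB remain.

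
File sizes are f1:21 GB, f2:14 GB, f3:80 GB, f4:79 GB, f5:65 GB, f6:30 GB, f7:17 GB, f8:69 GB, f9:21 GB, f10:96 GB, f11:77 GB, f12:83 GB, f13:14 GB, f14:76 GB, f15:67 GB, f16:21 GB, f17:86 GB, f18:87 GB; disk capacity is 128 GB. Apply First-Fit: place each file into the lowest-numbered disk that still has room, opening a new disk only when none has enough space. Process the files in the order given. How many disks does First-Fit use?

11

f1 (21 GB) → disk 1 (remaining 107 GB)
f2 (14 GB) → disk 1 (remaining 93 GB)
f3 (80 GB) → disk 1 (remaining 13 GB)
f4 (79 GB) → disk 2 (remaining 49 GB)
f5 (65 GB) → disk 3 (remaining 63 GB)
f6 (30 GB) → disk 2 (remaining 19 GB)
f7 (17 GB) → disk 2 (remaining 2 GB)
f8 (69 GB) → disk 4 (remaining 59 GB)
f9 (21 GB) → disk 3 (remaining 42 GB)
f10 (96 GB) → disk 5 (remaining 32 GB)
f11 (77 GB) → disk 6 (remaining 51 GB)
f12 (83 GB) → disk 7 (remaining 45 GB)
f13 (14 GB) → disk 3 (remaining 28 GB)
f14 (76 GB) → disk 8 (remaining 52 GB)
f15 (67 GB) → disk 9 (remaining 61 GB)
f16 (21 GB) → disk 3 (remaining 7 GB)
f17 (86 GB) → disk 10 (remaining 42 GB)
f18 (87 GB) → disk 11 (remaining 41 GB)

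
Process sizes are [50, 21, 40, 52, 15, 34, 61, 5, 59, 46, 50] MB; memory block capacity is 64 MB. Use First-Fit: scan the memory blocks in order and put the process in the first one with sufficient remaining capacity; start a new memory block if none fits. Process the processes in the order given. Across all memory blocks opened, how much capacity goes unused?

memory block 1: place 50 MB, 14 MB left
memory block 2: place 21 MB, 43 MB left
memory block 2: place 40 MB, 3 MB left
memory block 3: place 52 MB, 12 MB left
memory block 4: place 15 MB, 49 MB left
memory block 4: place 34 MB, 15 MB left
memory block 5: place 61 MB, 3 MB left
memory block 1: place 5 MB, 9 MB left
memory block 6: place 59 MB, 5 MB left
memory block 7: place 46 MB, 18 MB left
memory block 8: place 50 MB, 14 MB left
8 memory blocks × 64 MB = 512 MB; used 433 MB; unused 79 MB.

79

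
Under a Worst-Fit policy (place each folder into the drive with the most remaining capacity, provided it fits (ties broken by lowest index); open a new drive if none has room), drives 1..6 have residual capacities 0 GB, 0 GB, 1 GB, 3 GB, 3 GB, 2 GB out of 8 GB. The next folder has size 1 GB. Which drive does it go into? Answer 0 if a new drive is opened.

4

Drives with room: drive 3 (1 GB), drive 4 (3 GB), drive 5 (3 GB), drive 6 (2 GB).
Most room is drive 4 with 3 GB free.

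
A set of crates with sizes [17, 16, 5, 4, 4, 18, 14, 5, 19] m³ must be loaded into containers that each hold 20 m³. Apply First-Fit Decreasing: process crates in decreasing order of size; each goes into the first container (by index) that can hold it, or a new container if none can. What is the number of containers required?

6 containers

Sorted descending: 19, 18, 17, 16, 14, 5, 5, 4, 4.
Put 19 m³ in container 1; 1 m³ remain.
Put 18 m³ in container 2; 2 m³ remain.
Put 17 m³ in container 3; 3 m³ remain.
Put 16 m³ in container 4; 4 m³ remain.
Put 14 m³ in container 5; 6 m³ remain.
Put 5 m³ in container 5; 1 m³ remain.
Put 5 m³ in container 6; 15 m³ remain.
Put 4 m³ in container 4; 0 m³ remain.
Put 4 m³ in container 6; 11 m³ remain.
Final containers: [19] [18] [17] [16,4] [14,5] [5,4].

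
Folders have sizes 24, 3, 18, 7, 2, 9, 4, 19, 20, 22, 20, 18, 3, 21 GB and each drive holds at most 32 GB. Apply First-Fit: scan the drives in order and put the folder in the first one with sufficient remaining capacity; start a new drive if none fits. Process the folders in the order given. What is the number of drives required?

8

drive 1: place 24 GB, 8 GB left
drive 1: place 3 GB, 5 GB left
drive 2: place 18 GB, 14 GB left
drive 2: place 7 GB, 7 GB left
drive 1: place 2 GB, 3 GB left
drive 3: place 9 GB, 23 GB left
drive 2: place 4 GB, 3 GB left
drive 3: place 19 GB, 4 GB left
drive 4: place 20 GB, 12 GB left
drive 5: place 22 GB, 10 GB left
drive 6: place 20 GB, 12 GB left
drive 7: place 18 GB, 14 GB left
drive 1: place 3 GB, 0 GB left
drive 8: place 21 GB, 11 GB left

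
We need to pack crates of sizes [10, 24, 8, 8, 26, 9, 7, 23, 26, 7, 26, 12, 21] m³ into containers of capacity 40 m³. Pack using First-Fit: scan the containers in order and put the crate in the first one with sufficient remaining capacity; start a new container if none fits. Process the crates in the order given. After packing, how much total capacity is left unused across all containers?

73

10 m³ → container 1 (remaining 30 m³)
24 m³ → container 1 (remaining 6 m³)
8 m³ → container 2 (remaining 32 m³)
8 m³ → container 2 (remaining 24 m³)
26 m³ → container 3 (remaining 14 m³)
9 m³ → container 2 (remaining 15 m³)
7 m³ → container 2 (remaining 8 m³)
23 m³ → container 4 (remaining 17 m³)
26 m³ → container 5 (remaining 14 m³)
7 m³ → container 2 (remaining 1 m³)
26 m³ → container 6 (remaining 14 m³)
12 m³ → container 3 (remaining 2 m³)
21 m³ → container 7 (remaining 19 m³)
7 containers × 40 m³ = 280 m³; used 207 m³; unused 73 m³.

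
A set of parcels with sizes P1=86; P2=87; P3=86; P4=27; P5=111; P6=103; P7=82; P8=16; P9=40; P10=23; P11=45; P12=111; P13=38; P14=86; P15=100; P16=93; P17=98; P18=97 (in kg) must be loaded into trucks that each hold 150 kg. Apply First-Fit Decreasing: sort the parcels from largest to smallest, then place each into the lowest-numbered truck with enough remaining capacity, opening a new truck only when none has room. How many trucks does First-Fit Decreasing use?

12 trucks

Sorted descending: 111, 111, 103, 100, 98, 97, 93, 87, 86, 86, 86, 82, 45, 40, 38, 27, 23, 16.
Put 111 kg in truck 1; 39 kg remain.
Put 111 kg in truck 2; 39 kg remain.
Put 103 kg in truck 3; 47 kg remain.
Put 100 kg in truck 4; 50 kg remain.
Put 98 kg in truck 5; 52 kg remain.
Put 97 kg in truck 6; 53 kg remain.
Put 93 kg in truck 7; 57 kg remain.
Put 87 kg in truck 8; 63 kg remain.
Put 86 kg in truck 9; 64 kg remain.
Put 86 kg in truck 10; 64 kg remain.
Put 86 kg in truck 11; 64 kg remain.
Put 82 kg in truck 12; 68 kg remain.
Put 45 kg in truck 3; 2 kg remain.
Put 40 kg in truck 4; 10 kg remain.
Put 38 kg in truck 1; 1 kg remain.
Put 27 kg in truck 2; 12 kg remain.
Put 23 kg in truck 5; 29 kg remain.
Put 16 kg in truck 5; 13 kg remain.
Final trucks: [111,38] [111,27] [103,45] [100,40] [98,23,16] [97] [93] [87] [86] [86] [86] [82].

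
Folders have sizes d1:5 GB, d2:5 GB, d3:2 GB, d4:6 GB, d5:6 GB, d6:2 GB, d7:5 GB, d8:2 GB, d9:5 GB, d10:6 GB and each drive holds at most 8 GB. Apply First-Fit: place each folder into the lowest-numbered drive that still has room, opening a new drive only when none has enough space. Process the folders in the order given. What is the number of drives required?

7

drive 1: place d1 (5 GB), 3 GB left
drive 2: place d2 (5 GB), 3 GB left
drive 1: place d3 (2 GB), 1 GB left
drive 3: place d4 (6 GB), 2 GB left
drive 4: place d5 (6 GB), 2 GB left
drive 2: place d6 (2 GB), 1 GB left
drive 5: place d7 (5 GB), 3 GB left
drive 3: place d8 (2 GB), 0 GB left
drive 6: place d9 (5 GB), 3 GB left
drive 7: place d10 (6 GB), 2 GB left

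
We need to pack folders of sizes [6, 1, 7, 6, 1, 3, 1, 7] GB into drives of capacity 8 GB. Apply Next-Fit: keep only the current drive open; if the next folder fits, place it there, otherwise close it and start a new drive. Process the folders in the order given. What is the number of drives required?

Put 6 GB in drive 1; 2 GB remain.
Put 1 GB in drive 1; 1 GB remain.
Put 7 GB in drive 2; 1 GB remain.
Put 6 GB in drive 3; 2 GB remain.
Put 1 GB in drive 3; 1 GB remain.
Put 3 GB in drive 4; 5 GB remain.
Put 1 GB in drive 4; 4 GB remain.
Put 7 GB in drive 5; 1 GB remain.

5 drives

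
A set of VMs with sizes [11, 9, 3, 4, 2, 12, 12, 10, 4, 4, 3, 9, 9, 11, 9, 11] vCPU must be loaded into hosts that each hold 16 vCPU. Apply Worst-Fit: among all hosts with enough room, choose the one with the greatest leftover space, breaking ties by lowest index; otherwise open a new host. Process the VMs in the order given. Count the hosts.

10 hosts

11 vCPU → host 1 (remaining 5 vCPU)
9 vCPU → host 2 (remaining 7 vCPU)
3 vCPU → host 2 (remaining 4 vCPU)
4 vCPU → host 1 (remaining 1 vCPU)
2 vCPU → host 2 (remaining 2 vCPU)
12 vCPU → host 3 (remaining 4 vCPU)
12 vCPU → host 4 (remaining 4 vCPU)
10 vCPU → host 5 (remaining 6 vCPU)
4 vCPU → host 5 (remaining 2 vCPU)
4 vCPU → host 3 (remaining 0 vCPU)
3 vCPU → host 4 (remaining 1 vCPU)
9 vCPU → host 6 (remaining 7 vCPU)
9 vCPU → host 7 (remaining 7 vCPU)
11 vCPU → host 8 (remaining 5 vCPU)
9 vCPU → host 9 (remaining 7 vCPU)
11 vCPU → host 10 (remaining 5 vCPU)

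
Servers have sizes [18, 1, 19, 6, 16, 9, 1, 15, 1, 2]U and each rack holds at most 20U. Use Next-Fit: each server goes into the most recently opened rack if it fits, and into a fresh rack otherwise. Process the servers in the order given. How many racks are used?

Put 18U in rack 1; 2U remain.
Put 1U in rack 1; 1U remain.
Put 19U in rack 2; 1U remain.
Put 6U in rack 3; 14U remain.
Put 16U in rack 4; 4U remain.
Put 9U in rack 5; 11U remain.
Put 1U in rack 5; 10U remain.
Put 15U in rack 6; 5U remain.
Put 1U in rack 6; 4U remain.
Put 2U in rack 6; 2U remain.

6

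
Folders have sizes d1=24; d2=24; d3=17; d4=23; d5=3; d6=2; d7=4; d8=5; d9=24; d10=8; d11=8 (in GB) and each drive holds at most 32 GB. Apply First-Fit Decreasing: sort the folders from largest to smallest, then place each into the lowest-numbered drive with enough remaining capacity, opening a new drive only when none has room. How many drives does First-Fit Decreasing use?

Sorted descending: 24, 24, 24, 23, 17, 8, 8, 5, 4, 3, 2.
24 GB → drive 1 (remaining 8 GB)
24 GB → drive 2 (remaining 8 GB)
24 GB → drive 3 (remaining 8 GB)
23 GB → drive 4 (remaining 9 GB)
17 GB → drive 5 (remaining 15 GB)
8 GB → drive 1 (remaining 0 GB)
8 GB → drive 2 (remaining 0 GB)
5 GB → drive 3 (remaining 3 GB)
4 GB → drive 4 (remaining 5 GB)
3 GB → drive 3 (remaining 0 GB)
2 GB → drive 4 (remaining 3 GB)
Final drives: [24,8] [24,8] [24,5,3] [23,4,2] [17].

5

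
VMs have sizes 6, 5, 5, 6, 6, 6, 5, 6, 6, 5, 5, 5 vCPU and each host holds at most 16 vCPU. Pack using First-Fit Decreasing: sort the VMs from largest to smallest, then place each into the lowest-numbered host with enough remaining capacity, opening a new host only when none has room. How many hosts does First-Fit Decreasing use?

5

Sorted descending: 6, 6, 6, 6, 6, 6, 5, 5, 5, 5, 5, 5.
host 1: place 6 vCPU, 10 vCPU left
host 1: place 6 vCPU, 4 vCPU left
host 2: place 6 vCPU, 10 vCPU left
host 2: place 6 vCPU, 4 vCPU left
host 3: place 6 vCPU, 10 vCPU left
host 3: place 6 vCPU, 4 vCPU left
host 4: place 5 vCPU, 11 vCPU left
host 4: place 5 vCPU, 6 vCPU left
host 4: place 5 vCPU, 1 vCPU left
host 5: place 5 vCPU, 11 vCPU left
host 5: place 5 vCPU, 6 vCPU left
host 5: place 5 vCPU, 1 vCPU left
Final hosts: [6,6] [6,6] [6,6] [5,5,5] [5,5,5].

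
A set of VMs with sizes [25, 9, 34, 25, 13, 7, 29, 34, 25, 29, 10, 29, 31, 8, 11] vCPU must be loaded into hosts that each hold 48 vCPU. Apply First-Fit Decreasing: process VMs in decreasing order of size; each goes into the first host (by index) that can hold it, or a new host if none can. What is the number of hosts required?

Sorted descending: 34, 34, 31, 29, 29, 29, 25, 25, 25, 13, 11, 10, 9, 8, 7.
host 1: place 34 vCPU, 14 vCPU left
host 2: place 34 vCPU, 14 vCPU left
host 3: place 31 vCPU, 17 vCPU left
host 4: place 29 vCPU, 19 vCPU left
host 5: place 29 vCPU, 19 vCPU left
host 6: place 29 vCPU, 19 vCPU left
host 7: place 25 vCPU, 23 vCPU left
host 8: place 25 vCPU, 23 vCPU left
host 9: place 25 vCPU, 23 vCPU left
host 1: place 13 vCPU, 1 vCPU left
host 2: place 11 vCPU, 3 vCPU left
host 3: place 10 vCPU, 7 vCPU left
host 4: place 9 vCPU, 10 vCPU left
host 4: place 8 vCPU, 2 vCPU left
host 3: place 7 vCPU, 0 vCPU left
Final hosts: [34,13] [34,11] [31,10,7] [29,9,8] [29] [29] [25] [25] [25].

9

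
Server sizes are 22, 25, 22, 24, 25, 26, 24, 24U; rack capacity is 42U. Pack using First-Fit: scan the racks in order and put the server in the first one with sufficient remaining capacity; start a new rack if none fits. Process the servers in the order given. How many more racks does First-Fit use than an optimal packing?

First-Fit: [22] [25] [22] [24] [25] [26] [24] [24] → 8 racks.
8 servers exceed 21U (half the capacity), and no two of those can share a rack, so at least 8 racks are needed.
So 8 is already optimal.

0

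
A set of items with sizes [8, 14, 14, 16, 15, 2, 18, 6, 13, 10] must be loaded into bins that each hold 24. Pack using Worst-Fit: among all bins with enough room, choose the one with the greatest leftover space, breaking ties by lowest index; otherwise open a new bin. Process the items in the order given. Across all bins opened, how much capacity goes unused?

28

8 → bin 1 (remaining 16)
14 → bin 1 (remaining 2)
14 → bin 2 (remaining 10)
16 → bin 3 (remaining 8)
15 → bin 4 (remaining 9)
2 → bin 2 (remaining 8)
18 → bin 5 (remaining 6)
6 → bin 4 (remaining 3)
13 → bin 6 (remaining 11)
10 → bin 6 (remaining 1)
6 bins × 24 = 144; used 116; unused 28.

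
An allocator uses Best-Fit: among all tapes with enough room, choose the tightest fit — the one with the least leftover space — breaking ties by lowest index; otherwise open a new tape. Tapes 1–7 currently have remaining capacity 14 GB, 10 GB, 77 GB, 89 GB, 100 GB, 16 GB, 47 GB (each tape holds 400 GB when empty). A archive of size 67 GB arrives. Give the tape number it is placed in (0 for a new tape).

Tapes with room: tape 3 (77 GB), tape 4 (89 GB), tape 5 (100 GB).
Tightest fit is tape 3 with 77 GB free.

3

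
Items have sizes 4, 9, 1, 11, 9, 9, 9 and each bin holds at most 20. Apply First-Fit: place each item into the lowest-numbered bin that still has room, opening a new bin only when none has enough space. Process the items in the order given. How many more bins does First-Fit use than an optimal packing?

0

First-Fit: [4,9,1] [11,9] [9,9] → 3 bins.
Total size 52; any packing needs at least ⌈52/20⌉ = 3 bins.
So 3 is already optimal.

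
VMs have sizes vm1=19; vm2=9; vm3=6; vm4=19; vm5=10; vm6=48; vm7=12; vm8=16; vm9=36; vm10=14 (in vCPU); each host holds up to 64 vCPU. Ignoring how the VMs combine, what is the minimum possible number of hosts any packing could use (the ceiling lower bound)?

3

Total size = 19 + 9 + 6 + 19 + 10 + 48 + 12 + 16 + 36 + 14 = 189 vCPU.
⌈189 / 64⌉ = 3.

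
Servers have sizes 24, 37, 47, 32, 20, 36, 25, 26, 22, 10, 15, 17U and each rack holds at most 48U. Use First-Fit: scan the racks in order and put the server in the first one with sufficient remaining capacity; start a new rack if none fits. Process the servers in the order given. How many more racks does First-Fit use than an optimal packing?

First-Fit: [24,20] [37,10] [47] [32,15] [36] [25,22] [26,17] → 7 racks.
Total size 311U; any packing needs at least ⌈311/48⌉ = 7 racks.
So 7 is already optimal.

0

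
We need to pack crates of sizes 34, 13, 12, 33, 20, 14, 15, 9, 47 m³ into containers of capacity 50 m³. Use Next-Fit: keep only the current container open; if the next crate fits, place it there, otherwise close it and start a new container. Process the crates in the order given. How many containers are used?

5 containers

Put 34 m³ in container 1; 16 m³ remain.
Put 13 m³ in container 1; 3 m³ remain.
Put 12 m³ in container 2; 38 m³ remain.
Put 33 m³ in container 2; 5 m³ remain.
Put 20 m³ in container 3; 30 m³ remain.
Put 14 m³ in container 3; 16 m³ remain.
Put 15 m³ in container 3; 1 m³ remain.
Put 9 m³ in container 4; 41 m³ remain.
Put 47 m³ in container 5; 3 m³ remain.
Final containers: [34,13] [12,33] [20,14,15] [9] [47].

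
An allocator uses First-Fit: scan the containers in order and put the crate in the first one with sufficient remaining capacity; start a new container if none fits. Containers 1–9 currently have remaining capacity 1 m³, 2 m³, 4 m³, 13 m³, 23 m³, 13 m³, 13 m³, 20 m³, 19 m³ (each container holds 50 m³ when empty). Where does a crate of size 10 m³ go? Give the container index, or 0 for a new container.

Containers with room: container 4 (13 m³), container 5 (23 m³), container 6 (13 m³), container 7 (13 m³), container 8 (20 m³), container 9 (19 m³).
The first with room is container 4.

4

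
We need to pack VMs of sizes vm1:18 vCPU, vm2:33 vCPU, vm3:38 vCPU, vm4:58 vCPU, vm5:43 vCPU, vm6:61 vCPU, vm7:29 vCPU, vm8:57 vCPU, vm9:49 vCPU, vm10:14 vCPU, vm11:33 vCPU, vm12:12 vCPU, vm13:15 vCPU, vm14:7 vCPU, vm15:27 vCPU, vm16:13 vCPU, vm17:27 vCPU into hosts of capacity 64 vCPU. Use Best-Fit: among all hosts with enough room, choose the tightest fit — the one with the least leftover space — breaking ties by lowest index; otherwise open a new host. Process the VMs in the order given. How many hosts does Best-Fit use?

9

Put vm1 (18 vCPU) in host 1; 46 vCPU remain.
Put vm2 (33 vCPU) in host 1; 13 vCPU remain.
Put vm3 (38 vCPU) in host 2; 26 vCPU remain.
Put vm4 (58 vCPU) in host 3; 6 vCPU remain.
Put vm5 (43 vCPU) in host 4; 21 vCPU remain.
Put vm6 (61 vCPU) in host 5; 3 vCPU remain.
Put vm7 (29 vCPU) in host 6; 35 vCPU remain.
Put vm8 (57 vCPU) in host 7; 7 vCPU remain.
Put vm9 (49 vCPU) in host 8; 15 vCPU remain.
Put vm10 (14 vCPU) in host 8; 1 vCPU remain.
Put vm11 (33 vCPU) in host 6; 2 vCPU remain.
Put vm12 (12 vCPU) in host 1; 1 vCPU remain.
Put vm13 (15 vCPU) in host 4; 6 vCPU remain.
Put vm14 (7 vCPU) in host 7; 0 vCPU remain.
Put vm15 (27 vCPU) in host 9; 37 vCPU remain.
Put vm16 (13 vCPU) in host 2; 13 vCPU remain.
Put vm17 (27 vCPU) in host 9; 10 vCPU remain.
Final hosts: [18,33,12] [38,13] [58] [43,15] [61] [29,33] [57,7] [49,14] [27,27].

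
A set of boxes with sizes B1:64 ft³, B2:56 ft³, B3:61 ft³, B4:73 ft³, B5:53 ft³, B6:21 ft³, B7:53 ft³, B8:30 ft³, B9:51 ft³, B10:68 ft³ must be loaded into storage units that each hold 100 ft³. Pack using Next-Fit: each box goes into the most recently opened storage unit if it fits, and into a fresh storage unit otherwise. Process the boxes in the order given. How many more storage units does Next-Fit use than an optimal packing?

0

Next-Fit: [64] [56] [61] [73] [53,21] [53,30] [51] [68] → 8 storage units.
8 boxes exceed 50 ft³ (half the capacity), and no two of those can share a storage unit, so at least 8 storage units are needed.
So 8 is already optimal.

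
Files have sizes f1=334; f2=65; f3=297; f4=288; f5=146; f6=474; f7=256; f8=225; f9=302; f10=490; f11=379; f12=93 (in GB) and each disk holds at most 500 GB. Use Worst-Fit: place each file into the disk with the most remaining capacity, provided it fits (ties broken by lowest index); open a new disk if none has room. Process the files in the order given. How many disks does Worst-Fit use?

f1 (334 GB) → disk 1 (remaining 166 GB)
f2 (65 GB) → disk 1 (remaining 101 GB)
f3 (297 GB) → disk 2 (remaining 203 GB)
f4 (288 GB) → disk 3 (remaining 212 GB)
f5 (146 GB) → disk 3 (remaining 66 GB)
f6 (474 GB) → disk 4 (remaining 26 GB)
f7 (256 GB) → disk 5 (remaining 244 GB)
f8 (225 GB) → disk 5 (remaining 19 GB)
f9 (302 GB) → disk 6 (remaining 198 GB)
f10 (490 GB) → disk 7 (remaining 10 GB)
f11 (379 GB) → disk 8 (remaining 121 GB)
f12 (93 GB) → disk 2 (remaining 110 GB)
Final disks: [334,65] [297,93] [288,146] [474] [256,225] [302] [490] [379].

8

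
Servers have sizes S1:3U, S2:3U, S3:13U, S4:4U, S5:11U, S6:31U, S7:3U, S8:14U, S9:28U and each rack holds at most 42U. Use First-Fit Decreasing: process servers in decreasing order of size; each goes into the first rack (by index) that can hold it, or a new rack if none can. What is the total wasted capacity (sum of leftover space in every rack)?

Sorted descending: 31, 28, 14, 13, 11, 4, 3, 3, 3.
31U → rack 1 (remaining 11U)
28U → rack 2 (remaining 14U)
14U → rack 2 (remaining 0U)
13U → rack 3 (remaining 29U)
11U → rack 1 (remaining 0U)
4U → rack 3 (remaining 25U)
3U → rack 3 (remaining 22U)
3U → rack 3 (remaining 19U)
3U → rack 3 (remaining 16U)
3 racks × 42U = 126U; used 110U; unused 16U.

16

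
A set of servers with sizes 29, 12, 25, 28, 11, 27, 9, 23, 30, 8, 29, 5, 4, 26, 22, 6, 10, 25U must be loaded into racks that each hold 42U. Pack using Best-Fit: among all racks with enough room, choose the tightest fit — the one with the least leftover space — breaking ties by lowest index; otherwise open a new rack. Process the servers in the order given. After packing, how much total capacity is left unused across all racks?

rack 1: place 29U, 13U left
rack 1: place 12U, 1U left
rack 2: place 25U, 17U left
rack 3: place 28U, 14U left
rack 3: place 11U, 3U left
rack 4: place 27U, 15U left
rack 4: place 9U, 6U left
rack 5: place 23U, 19U left
rack 6: place 30U, 12U left
rack 6: place 8U, 4U left
rack 7: place 29U, 13U left
rack 4: place 5U, 1U left
rack 6: place 4U, 0U left
rack 8: place 26U, 16U left
rack 9: place 22U, 20U left
rack 7: place 6U, 7U left
rack 8: place 10U, 6U left
rack 10: place 25U, 17U left
10 racks × 42U = 420U; used 329U; unused 91U.

91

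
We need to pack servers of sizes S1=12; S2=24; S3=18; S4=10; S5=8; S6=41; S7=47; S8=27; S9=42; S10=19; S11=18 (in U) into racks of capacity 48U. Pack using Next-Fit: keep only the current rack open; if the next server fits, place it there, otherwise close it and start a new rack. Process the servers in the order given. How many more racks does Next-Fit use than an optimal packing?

Next-Fit: [12,24] [18,10,8] [41] [47] [27] [42] [19,18] → 7 racks.
Total size 266U; any packing needs at least ⌈266/48⌉ = 6 racks.
An optimal packing achieves that bound: [47] [42] [41] [27,19] [24,18] [18,12,10,8] → 6 racks.
Excess: 7 − 6 = 1.

1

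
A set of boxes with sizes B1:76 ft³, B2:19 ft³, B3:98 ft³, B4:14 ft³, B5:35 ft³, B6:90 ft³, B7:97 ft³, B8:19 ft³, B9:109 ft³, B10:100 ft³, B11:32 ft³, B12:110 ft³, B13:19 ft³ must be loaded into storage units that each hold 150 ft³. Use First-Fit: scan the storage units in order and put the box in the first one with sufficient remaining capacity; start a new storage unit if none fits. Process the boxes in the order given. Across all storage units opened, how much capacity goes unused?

B1 (76 ft³) → storage unit 1 (remaining 74 ft³)
B2 (19 ft³) → storage unit 1 (remaining 55 ft³)
B3 (98 ft³) → storage unit 2 (remaining 52 ft³)
B4 (14 ft³) → storage unit 1 (remaining 41 ft³)
B5 (35 ft³) → storage unit 1 (remaining 6 ft³)
B6 (90 ft³) → storage unit 3 (remaining 60 ft³)
B7 (97 ft³) → storage unit 4 (remaining 53 ft³)
B8 (19 ft³) → storage unit 2 (remaining 33 ft³)
B9 (109 ft³) → storage unit 5 (remaining 41 ft³)
B10 (100 ft³) → storage unit 6 (remaining 50 ft³)
B11 (32 ft³) → storage unit 2 (remaining 1 ft³)
B12 (110 ft³) → storage unit 7 (remaining 40 ft³)
B13 (19 ft³) → storage unit 3 (remaining 41 ft³)
7 storage units × 150 ft³ = 1050 ft³; used 818 ft³; unused 232 ft³.

232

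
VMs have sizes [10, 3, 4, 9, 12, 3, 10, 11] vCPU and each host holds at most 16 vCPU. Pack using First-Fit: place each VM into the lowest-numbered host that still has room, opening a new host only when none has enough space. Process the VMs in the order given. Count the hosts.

10 vCPU → host 1 (remaining 6 vCPU)
3 vCPU → host 1 (remaining 3 vCPU)
4 vCPU → host 2 (remaining 12 vCPU)
9 vCPU → host 2 (remaining 3 vCPU)
12 vCPU → host 3 (remaining 4 vCPU)
3 vCPU → host 1 (remaining 0 vCPU)
10 vCPU → host 4 (remaining 6 vCPU)
11 vCPU → host 5 (remaining 5 vCPU)
Final hosts: [10,3,3] [4,9] [12] [10] [11].

5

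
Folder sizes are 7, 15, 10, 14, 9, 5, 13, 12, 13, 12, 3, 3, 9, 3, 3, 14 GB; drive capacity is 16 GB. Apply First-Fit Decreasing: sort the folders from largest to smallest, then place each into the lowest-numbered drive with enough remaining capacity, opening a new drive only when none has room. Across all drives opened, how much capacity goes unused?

Sorted descending: 15, 14, 14, 13, 13, 12, 12, 10, 9, 9, 7, 5, 3, 3, 3, 3.
Put 15 GB in drive 1; 1 GB remain.
Put 14 GB in drive 2; 2 GB remain.
Put 14 GB in drive 3; 2 GB remain.
Put 13 GB in drive 4; 3 GB remain.
Put 13 GB in drive 5; 3 GB remain.
Put 12 GB in drive 6; 4 GB remain.
Put 12 GB in drive 7; 4 GB remain.
Put 10 GB in drive 8; 6 GB remain.
Put 9 GB in drive 9; 7 GB remain.
Put 9 GB in drive 10; 7 GB remain.
Put 7 GB in drive 9; 0 GB remain.
Put 5 GB in drive 8; 1 GB remain.
Put 3 GB in drive 4; 0 GB remain.
Put 3 GB in drive 5; 0 GB remain.
Put 3 GB in drive 6; 1 GB remain.
Put 3 GB in drive 7; 1 GB remain.
10 drives × 16 GB = 160 GB; used 145 GB; unused 15 GB.

15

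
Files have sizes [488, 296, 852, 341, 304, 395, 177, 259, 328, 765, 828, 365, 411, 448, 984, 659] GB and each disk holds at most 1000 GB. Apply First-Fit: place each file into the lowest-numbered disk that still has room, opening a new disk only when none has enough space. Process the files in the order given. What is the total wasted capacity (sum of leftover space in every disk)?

2100

Put 488 GB in disk 1; 512 GB remain.
Put 296 GB in disk 1; 216 GB remain.
Put 852 GB in disk 2; 148 GB remain.
Put 341 GB in disk 3; 659 GB remain.
Put 304 GB in disk 3; 355 GB remain.
Put 395 GB in disk 4; 605 GB remain.
Put 177 GB in disk 1; 39 GB remain.
Put 259 GB in disk 3; 96 GB remain.
Put 328 GB in disk 4; 277 GB remain.
Put 765 GB in disk 5; 235 GB remain.
Put 828 GB in disk 6; 172 GB remain.
Put 365 GB in disk 7; 635 GB remain.
Put 411 GB in disk 7; 224 GB remain.
Put 448 GB in disk 8; 552 GB remain.
Put 984 GB in disk 9; 16 GB remain.
Put 659 GB in disk 10; 341 GB remain.
10 disks × 1000 GB = 10000 GB; used 7900 GB; unused 2100 GB.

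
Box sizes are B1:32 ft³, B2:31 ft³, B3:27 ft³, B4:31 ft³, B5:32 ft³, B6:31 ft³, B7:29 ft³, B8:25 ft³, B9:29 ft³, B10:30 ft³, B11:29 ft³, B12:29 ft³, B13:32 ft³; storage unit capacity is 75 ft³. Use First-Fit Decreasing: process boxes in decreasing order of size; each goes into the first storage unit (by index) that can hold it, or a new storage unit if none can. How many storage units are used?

Sorted descending: 32, 32, 32, 31, 31, 31, 30, 29, 29, 29, 29, 27, 25.
Put 32 ft³ in storage unit 1; 43 ft³ remain.
Put 32 ft³ in storage unit 1; 11 ft³ remain.
Put 32 ft³ in storage unit 2; 43 ft³ remain.
Put 31 ft³ in storage unit 2; 12 ft³ remain.
Put 31 ft³ in storage unit 3; 44 ft³ remain.
Put 31 ft³ in storage unit 3; 13 ft³ remain.
Put 30 ft³ in storage unit 4; 45 ft³ remain.
Put 29 ft³ in storage unit 4; 16 ft³ remain.
Put 29 ft³ in storage unit 5; 46 ft³ remain.
Put 29 ft³ in storage unit 5; 17 ft³ remain.
Put 29 ft³ in storage unit 6; 46 ft³ remain.
Put 27 ft³ in storage unit 6; 19 ft³ remain.
Put 25 ft³ in storage unit 7; 50 ft³ remain.
Final storage units: [32,32] [32,31] [31,31] [30,29] [29,29] [29,27] [25].

7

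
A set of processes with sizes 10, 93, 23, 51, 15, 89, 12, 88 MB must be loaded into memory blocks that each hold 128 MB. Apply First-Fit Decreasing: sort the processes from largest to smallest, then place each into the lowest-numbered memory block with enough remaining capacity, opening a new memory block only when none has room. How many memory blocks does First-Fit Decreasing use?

Sorted descending: 93, 89, 88, 51, 23, 15, 12, 10.
Put 93 MB in memory block 1; 35 MB remain.
Put 89 MB in memory block 2; 39 MB remain.
Put 88 MB in memory block 3; 40 MB remain.
Put 51 MB in memory block 4; 77 MB remain.
Put 23 MB in memory block 1; 12 MB remain.
Put 15 MB in memory block 2; 24 MB remain.
Put 12 MB in memory block 1; 0 MB remain.
Put 10 MB in memory block 2; 14 MB remain.
Final memory blocks: [93,23,12] [89,15,10] [88] [51].

4 memory blocks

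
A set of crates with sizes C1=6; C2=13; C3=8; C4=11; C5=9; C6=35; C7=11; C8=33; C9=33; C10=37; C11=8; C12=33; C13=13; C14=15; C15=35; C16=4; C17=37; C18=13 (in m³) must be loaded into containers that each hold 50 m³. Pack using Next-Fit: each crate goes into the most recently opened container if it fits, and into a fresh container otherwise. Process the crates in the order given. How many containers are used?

9

C1 (6 m³) → container 1 (remaining 44 m³)
C2 (13 m³) → container 1 (remaining 31 m³)
C3 (8 m³) → container 1 (remaining 23 m³)
C4 (11 m³) → container 1 (remaining 12 m³)
C5 (9 m³) → container 1 (remaining 3 m³)
C6 (35 m³) → container 2 (remaining 15 m³)
C7 (11 m³) → container 2 (remaining 4 m³)
C8 (33 m³) → container 3 (remaining 17 m³)
C9 (33 m³) → container 4 (remaining 17 m³)
C10 (37 m³) → container 5 (remaining 13 m³)
C11 (8 m³) → container 5 (remaining 5 m³)
C12 (33 m³) → container 6 (remaining 17 m³)
C13 (13 m³) → container 6 (remaining 4 m³)
C14 (15 m³) → container 7 (remaining 35 m³)
C15 (35 m³) → container 7 (remaining 0 m³)
C16 (4 m³) → container 8 (remaining 46 m³)
C17 (37 m³) → container 8 (remaining 9 m³)
C18 (13 m³) → container 9 (remaining 37 m³)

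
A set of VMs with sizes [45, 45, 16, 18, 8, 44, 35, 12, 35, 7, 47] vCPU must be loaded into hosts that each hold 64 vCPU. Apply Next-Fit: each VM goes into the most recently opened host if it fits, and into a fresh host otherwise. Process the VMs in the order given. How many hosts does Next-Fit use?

7 hosts

host 1: place 45 vCPU, 19 vCPU left
host 2: place 45 vCPU, 19 vCPU left
host 2: place 16 vCPU, 3 vCPU left
host 3: place 18 vCPU, 46 vCPU left
host 3: place 8 vCPU, 38 vCPU left
host 4: place 44 vCPU, 20 vCPU left
host 5: place 35 vCPU, 29 vCPU left
host 5: place 12 vCPU, 17 vCPU left
host 6: place 35 vCPU, 29 vCPU left
host 6: place 7 vCPU, 22 vCPU left
host 7: place 47 vCPU, 17 vCPU left
Final hosts: [45] [45,16] [18,8] [44] [35,12] [35,7] [47].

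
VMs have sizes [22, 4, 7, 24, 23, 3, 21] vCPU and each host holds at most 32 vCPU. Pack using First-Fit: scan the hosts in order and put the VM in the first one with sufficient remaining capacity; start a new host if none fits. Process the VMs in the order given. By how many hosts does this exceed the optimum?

0

First-Fit: [22,4,3] [7,24] [23] [21] → 4 hosts.
Total size 104 vCPU; any packing needs at least ⌈104/32⌉ = 4 hosts.
So 4 is already optimal.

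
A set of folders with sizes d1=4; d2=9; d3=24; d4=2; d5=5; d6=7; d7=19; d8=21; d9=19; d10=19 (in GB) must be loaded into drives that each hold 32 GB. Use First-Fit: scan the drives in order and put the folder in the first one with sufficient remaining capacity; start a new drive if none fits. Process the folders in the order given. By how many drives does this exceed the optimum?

1

First-Fit: [4,9,2,5,7] [24] [19] [21] [19] [19] → 6 drives.
Total size 129 GB; any packing needs at least ⌈129/32⌉ = 5 drives.
An optimal packing achieves that bound: [24,7] [21,9,2] [19,5,4] [19] [19] → 5 drives.
Excess: 6 − 5 = 1.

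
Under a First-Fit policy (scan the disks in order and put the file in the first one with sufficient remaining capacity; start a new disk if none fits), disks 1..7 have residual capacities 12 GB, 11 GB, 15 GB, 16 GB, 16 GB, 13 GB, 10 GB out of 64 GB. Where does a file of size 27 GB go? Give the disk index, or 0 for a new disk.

No disk has ≥ 27 GB free, so a new disk is opened.

0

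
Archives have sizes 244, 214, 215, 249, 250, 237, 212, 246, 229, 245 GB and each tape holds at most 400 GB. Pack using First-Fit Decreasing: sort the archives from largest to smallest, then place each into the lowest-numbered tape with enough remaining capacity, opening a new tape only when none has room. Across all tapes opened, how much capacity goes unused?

Sorted descending: 250, 249, 246, 245, 244, 237, 229, 215, 214, 212.
Put 250 GB in tape 1; 150 GB remain.
Put 249 GB in tape 2; 151 GB remain.
Put 246 GB in tape 3; 154 GB remain.
Put 245 GB in tape 4; 155 GB remain.
Put 244 GB in tape 5; 156 GB remain.
Put 237 GB in tape 6; 163 GB remain.
Put 229 GB in tape 7; 171 GB remain.
Put 215 GB in tape 8; 185 GB remain.
Put 214 GB in tape 9; 186 GB remain.
Put 212 GB in tape 10; 188 GB remain.
10 tapes × 400 GB = 4000 GB; used 2341 GB; unused 1659 GB.

1659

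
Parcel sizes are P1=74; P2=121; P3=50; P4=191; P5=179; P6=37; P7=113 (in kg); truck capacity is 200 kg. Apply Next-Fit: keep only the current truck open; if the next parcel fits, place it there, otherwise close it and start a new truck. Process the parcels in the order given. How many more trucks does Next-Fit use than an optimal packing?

Next-Fit: [74,121] [50] [191] [179] [37,113] → 5 trucks.
Total size 765 kg; any packing needs at least ⌈765/200⌉ = 4 trucks.
An optimal packing achieves that bound: [191] [179] [121,74] [113,50,37] → 4 trucks.
Excess: 5 − 4 = 1.

1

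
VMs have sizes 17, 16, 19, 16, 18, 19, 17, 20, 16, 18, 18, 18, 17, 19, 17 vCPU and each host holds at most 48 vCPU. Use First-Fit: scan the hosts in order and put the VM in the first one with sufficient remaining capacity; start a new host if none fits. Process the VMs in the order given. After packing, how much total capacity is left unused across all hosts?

119

17 vCPU → host 1 (remaining 31 vCPU)
16 vCPU → host 1 (remaining 15 vCPU)
19 vCPU → host 2 (remaining 29 vCPU)
16 vCPU → host 2 (remaining 13 vCPU)
18 vCPU → host 3 (remaining 30 vCPU)
19 vCPU → host 3 (remaining 11 vCPU)
17 vCPU → host 4 (remaining 31 vCPU)
20 vCPU → host 4 (remaining 11 vCPU)
16 vCPU → host 5 (remaining 32 vCPU)
18 vCPU → host 5 (remaining 14 vCPU)
18 vCPU → host 6 (remaining 30 vCPU)
18 vCPU → host 6 (remaining 12 vCPU)
17 vCPU → host 7 (remaining 31 vCPU)
19 vCPU → host 7 (remaining 12 vCPU)
17 vCPU → host 8 (remaining 31 vCPU)
8 hosts × 48 vCPU = 384 vCPU; used 265 vCPU; unused 119 vCPU.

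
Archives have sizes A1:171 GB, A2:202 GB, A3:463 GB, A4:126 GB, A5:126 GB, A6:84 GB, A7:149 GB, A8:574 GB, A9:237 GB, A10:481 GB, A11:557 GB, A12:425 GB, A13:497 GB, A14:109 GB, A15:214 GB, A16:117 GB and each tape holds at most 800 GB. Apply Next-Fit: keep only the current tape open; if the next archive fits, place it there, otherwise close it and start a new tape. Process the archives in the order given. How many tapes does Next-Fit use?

tape 1: place A1 (171 GB), 629 GB left
tape 1: place A2 (202 GB), 427 GB left
tape 2: place A3 (463 GB), 337 GB left
tape 2: place A4 (126 GB), 211 GB left
tape 2: place A5 (126 GB), 85 GB left
tape 2: place A6 (84 GB), 1 GB left
tape 3: place A7 (149 GB), 651 GB left
tape 3: place A8 (574 GB), 77 GB left
tape 4: place A9 (237 GB), 563 GB left
tape 4: place A10 (481 GB), 82 GB left
tape 5: place A11 (557 GB), 243 GB left
tape 6: place A12 (425 GB), 375 GB left
tape 7: place A13 (497 GB), 303 GB left
tape 7: place A14 (109 GB), 194 GB left
tape 8: place A15 (214 GB), 586 GB left
tape 8: place A16 (117 GB), 469 GB left

8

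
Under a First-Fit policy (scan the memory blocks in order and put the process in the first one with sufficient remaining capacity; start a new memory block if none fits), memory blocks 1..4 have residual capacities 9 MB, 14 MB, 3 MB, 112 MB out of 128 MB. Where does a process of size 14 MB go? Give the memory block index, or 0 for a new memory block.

2

Memory blocks with room: memory block 2 (14 MB), memory block 4 (112 MB).
The first with room is memory block 2.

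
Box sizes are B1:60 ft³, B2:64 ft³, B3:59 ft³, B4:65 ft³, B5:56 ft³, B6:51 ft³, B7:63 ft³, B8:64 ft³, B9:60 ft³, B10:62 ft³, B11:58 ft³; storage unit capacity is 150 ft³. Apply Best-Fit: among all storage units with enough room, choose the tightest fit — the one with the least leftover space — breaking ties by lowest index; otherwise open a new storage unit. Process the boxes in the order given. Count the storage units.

6 storage units

Put B1 (60 ft³) in storage unit 1; 90 ft³ remain.
Put B2 (64 ft³) in storage unit 1; 26 ft³ remain.
Put B3 (59 ft³) in storage unit 2; 91 ft³ remain.
Put B4 (65 ft³) in storage unit 2; 26 ft³ remain.
Put B5 (56 ft³) in storage unit 3; 94 ft³ remain.
Put B6 (51 ft³) in storage unit 3; 43 ft³ remain.
Put B7 (63 ft³) in storage unit 4; 87 ft³ remain.
Put B8 (64 ft³) in storage unit 4; 23 ft³ remain.
Put B9 (60 ft³) in storage unit 5; 90 ft³ remain.
Put B10 (62 ft³) in storage unit 5; 28 ft³ remain.
Put B11 (58 ft³) in storage unit 6; 92 ft³ remain.
Final storage units: [60,64] [59,65] [56,51] [63,64] [60,62] [58].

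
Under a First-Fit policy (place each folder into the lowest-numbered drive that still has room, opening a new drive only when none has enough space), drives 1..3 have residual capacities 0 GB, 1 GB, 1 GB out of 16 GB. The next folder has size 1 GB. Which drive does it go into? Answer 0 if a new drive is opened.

Drives with room: drive 2 (1 GB), drive 3 (1 GB).
The first with room is drive 2.

2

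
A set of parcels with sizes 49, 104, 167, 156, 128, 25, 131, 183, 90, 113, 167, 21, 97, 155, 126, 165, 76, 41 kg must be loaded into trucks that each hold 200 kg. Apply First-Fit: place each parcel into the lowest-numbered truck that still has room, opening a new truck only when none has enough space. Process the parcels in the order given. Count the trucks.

12

truck 1: place 49 kg, 151 kg left
truck 1: place 104 kg, 47 kg left
truck 2: place 167 kg, 33 kg left
truck 3: place 156 kg, 44 kg left
truck 4: place 128 kg, 72 kg left
truck 1: place 25 kg, 22 kg left
truck 5: place 131 kg, 69 kg left
truck 6: place 183 kg, 17 kg left
truck 7: place 90 kg, 110 kg left
truck 8: place 113 kg, 87 kg left
truck 9: place 167 kg, 33 kg left
truck 1: place 21 kg, 1 kg left
truck 7: place 97 kg, 13 kg left
truck 10: place 155 kg, 45 kg left
truck 11: place 126 kg, 74 kg left
truck 12: place 165 kg, 35 kg left
truck 8: place 76 kg, 11 kg left
truck 3: place 41 kg, 3 kg left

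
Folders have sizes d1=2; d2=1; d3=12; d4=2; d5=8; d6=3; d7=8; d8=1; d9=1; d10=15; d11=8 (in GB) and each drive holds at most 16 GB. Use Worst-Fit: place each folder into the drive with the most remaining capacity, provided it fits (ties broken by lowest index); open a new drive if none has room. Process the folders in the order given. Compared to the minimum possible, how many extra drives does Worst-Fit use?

1

Worst-Fit: [2,1,12] [2,8,3] [8,1,1] [15] [8] → 5 drives.
Total size 61 GB; any packing needs at least ⌈61/16⌉ = 4 drives.
An optimal packing achieves that bound: [15,1] [12,3,1] [8,8] [8,2,2,1] → 4 drives.
Excess: 5 − 4 = 1.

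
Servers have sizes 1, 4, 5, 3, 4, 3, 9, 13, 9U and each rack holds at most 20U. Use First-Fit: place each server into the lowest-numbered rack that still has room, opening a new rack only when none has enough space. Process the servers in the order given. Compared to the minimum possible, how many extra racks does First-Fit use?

0

First-Fit: [1,4,5,3,4,3] [9,9] [13] → 3 racks.
Total size 51U; any packing needs at least ⌈51/20⌉ = 3 racks.
So 3 is already optimal.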